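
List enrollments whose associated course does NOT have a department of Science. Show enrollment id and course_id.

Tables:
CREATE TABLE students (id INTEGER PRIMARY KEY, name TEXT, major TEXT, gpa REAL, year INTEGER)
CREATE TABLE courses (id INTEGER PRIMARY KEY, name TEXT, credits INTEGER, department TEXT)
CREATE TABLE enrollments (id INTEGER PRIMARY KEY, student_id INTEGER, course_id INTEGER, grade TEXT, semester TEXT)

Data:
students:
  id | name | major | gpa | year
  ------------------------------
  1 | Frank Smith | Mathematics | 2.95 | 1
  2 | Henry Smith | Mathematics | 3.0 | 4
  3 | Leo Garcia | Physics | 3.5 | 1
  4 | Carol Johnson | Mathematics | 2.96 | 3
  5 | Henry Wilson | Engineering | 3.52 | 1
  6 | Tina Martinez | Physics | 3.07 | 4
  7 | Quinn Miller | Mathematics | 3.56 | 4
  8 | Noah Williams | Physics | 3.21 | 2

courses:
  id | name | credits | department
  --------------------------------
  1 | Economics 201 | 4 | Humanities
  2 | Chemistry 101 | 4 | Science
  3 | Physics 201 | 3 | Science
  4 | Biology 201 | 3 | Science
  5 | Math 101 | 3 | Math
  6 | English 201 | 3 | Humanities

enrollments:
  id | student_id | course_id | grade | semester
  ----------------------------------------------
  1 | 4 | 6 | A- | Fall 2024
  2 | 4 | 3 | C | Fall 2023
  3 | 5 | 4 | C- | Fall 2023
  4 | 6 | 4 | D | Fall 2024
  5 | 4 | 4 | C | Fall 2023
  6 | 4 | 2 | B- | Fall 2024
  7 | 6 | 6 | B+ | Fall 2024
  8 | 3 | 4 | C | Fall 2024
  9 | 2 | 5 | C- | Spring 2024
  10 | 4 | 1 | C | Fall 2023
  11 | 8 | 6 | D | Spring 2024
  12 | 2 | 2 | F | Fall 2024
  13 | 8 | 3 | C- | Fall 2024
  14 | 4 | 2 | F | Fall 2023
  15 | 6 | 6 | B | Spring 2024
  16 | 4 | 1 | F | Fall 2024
SELECT id, course_id FROM enrollments WHERE course_id NOT IN (SELECT id FROM courses WHERE department = 'Science')

Execution result:
id | course_id
1 | 6
7 | 6
9 | 5
10 | 1
11 | 6
15 | 6
16 | 1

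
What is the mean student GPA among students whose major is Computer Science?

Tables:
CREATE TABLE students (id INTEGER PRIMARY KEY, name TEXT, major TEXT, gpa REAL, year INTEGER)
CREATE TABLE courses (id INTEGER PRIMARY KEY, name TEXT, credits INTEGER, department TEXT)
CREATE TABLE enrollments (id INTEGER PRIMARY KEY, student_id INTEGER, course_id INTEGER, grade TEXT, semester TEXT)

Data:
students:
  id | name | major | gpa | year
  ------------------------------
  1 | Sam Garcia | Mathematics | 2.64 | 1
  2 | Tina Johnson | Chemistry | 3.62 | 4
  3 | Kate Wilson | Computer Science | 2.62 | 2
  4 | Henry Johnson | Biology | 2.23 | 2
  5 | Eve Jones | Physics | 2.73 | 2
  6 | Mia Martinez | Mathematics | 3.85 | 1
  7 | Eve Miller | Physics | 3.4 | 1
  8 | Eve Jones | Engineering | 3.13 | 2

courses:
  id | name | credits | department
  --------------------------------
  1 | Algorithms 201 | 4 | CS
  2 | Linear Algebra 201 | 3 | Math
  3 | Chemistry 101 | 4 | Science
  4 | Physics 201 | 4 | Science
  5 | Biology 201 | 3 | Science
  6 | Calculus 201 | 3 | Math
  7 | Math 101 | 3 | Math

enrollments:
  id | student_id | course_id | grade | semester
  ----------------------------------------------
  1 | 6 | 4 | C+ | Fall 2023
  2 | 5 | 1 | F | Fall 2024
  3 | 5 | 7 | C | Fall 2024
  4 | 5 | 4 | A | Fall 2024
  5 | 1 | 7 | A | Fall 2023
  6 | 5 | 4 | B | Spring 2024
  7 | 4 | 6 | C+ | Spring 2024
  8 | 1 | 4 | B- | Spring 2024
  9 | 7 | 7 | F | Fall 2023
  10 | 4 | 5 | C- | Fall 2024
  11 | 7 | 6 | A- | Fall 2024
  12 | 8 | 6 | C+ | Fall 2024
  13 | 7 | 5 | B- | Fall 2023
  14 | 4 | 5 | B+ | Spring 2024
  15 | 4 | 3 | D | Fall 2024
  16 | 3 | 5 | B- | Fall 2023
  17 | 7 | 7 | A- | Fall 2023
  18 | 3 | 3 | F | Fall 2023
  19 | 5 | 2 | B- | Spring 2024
SELECT AVG(gpa) FROM students WHERE major = 'Computer Science'

Execution result:
2.62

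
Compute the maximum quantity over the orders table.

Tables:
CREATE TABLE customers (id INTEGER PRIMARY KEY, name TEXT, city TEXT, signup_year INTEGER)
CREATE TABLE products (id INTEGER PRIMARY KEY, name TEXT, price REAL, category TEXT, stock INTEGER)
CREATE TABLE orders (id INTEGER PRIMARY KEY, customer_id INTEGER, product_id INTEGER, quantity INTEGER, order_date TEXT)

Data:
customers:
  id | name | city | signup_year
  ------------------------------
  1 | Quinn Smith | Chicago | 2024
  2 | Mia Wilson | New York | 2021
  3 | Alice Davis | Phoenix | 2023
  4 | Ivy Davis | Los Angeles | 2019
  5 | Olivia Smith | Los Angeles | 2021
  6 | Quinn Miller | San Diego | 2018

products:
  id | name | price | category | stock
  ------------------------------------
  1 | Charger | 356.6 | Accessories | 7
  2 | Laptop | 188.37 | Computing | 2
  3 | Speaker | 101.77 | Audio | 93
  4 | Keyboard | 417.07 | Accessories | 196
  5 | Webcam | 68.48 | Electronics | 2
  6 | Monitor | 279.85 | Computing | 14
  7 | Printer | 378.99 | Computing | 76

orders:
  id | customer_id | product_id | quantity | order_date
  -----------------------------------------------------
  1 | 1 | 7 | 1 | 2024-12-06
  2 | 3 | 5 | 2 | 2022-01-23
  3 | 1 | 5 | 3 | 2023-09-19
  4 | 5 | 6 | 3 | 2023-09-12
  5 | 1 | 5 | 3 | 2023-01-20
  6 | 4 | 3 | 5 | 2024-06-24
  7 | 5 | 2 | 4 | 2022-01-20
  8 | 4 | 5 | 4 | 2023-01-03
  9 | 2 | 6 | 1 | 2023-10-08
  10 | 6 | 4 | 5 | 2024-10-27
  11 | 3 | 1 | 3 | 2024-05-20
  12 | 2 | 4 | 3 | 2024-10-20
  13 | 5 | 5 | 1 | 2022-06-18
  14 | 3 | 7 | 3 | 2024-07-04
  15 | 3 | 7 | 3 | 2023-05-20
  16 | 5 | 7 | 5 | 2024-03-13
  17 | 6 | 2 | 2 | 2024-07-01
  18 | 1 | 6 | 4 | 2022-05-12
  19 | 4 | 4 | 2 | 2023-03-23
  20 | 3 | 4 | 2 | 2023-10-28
SELECT MAX(quantity) FROM orders

Execution result:
5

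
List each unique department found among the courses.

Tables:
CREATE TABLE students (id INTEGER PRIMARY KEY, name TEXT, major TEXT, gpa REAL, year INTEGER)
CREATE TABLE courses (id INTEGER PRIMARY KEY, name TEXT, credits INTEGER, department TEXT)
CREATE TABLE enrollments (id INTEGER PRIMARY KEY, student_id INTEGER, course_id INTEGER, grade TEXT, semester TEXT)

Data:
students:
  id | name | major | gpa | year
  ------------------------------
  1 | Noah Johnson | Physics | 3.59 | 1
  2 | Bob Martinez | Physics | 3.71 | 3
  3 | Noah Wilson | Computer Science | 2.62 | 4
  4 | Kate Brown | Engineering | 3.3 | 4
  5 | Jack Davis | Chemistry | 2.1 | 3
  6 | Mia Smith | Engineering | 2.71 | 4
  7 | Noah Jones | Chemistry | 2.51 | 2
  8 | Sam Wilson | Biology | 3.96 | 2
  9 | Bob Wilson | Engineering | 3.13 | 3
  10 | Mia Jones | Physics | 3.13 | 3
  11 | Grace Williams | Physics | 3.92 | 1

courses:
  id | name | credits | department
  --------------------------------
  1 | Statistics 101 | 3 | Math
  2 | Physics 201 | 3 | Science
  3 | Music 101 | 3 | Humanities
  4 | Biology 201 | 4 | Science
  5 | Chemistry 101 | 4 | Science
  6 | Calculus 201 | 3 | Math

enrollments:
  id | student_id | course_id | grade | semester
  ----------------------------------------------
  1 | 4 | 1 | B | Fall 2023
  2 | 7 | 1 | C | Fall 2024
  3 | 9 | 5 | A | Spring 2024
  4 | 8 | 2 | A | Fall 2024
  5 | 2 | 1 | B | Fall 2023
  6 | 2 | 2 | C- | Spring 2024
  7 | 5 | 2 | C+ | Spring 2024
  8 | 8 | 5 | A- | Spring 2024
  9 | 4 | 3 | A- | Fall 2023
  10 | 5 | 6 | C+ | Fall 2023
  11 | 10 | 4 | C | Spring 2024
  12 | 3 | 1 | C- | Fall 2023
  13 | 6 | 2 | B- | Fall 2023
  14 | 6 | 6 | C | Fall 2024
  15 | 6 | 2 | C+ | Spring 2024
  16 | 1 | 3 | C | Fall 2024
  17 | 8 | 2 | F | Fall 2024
SELECT DISTINCT department FROM courses

Execution result:
department
Math
Science
Humanities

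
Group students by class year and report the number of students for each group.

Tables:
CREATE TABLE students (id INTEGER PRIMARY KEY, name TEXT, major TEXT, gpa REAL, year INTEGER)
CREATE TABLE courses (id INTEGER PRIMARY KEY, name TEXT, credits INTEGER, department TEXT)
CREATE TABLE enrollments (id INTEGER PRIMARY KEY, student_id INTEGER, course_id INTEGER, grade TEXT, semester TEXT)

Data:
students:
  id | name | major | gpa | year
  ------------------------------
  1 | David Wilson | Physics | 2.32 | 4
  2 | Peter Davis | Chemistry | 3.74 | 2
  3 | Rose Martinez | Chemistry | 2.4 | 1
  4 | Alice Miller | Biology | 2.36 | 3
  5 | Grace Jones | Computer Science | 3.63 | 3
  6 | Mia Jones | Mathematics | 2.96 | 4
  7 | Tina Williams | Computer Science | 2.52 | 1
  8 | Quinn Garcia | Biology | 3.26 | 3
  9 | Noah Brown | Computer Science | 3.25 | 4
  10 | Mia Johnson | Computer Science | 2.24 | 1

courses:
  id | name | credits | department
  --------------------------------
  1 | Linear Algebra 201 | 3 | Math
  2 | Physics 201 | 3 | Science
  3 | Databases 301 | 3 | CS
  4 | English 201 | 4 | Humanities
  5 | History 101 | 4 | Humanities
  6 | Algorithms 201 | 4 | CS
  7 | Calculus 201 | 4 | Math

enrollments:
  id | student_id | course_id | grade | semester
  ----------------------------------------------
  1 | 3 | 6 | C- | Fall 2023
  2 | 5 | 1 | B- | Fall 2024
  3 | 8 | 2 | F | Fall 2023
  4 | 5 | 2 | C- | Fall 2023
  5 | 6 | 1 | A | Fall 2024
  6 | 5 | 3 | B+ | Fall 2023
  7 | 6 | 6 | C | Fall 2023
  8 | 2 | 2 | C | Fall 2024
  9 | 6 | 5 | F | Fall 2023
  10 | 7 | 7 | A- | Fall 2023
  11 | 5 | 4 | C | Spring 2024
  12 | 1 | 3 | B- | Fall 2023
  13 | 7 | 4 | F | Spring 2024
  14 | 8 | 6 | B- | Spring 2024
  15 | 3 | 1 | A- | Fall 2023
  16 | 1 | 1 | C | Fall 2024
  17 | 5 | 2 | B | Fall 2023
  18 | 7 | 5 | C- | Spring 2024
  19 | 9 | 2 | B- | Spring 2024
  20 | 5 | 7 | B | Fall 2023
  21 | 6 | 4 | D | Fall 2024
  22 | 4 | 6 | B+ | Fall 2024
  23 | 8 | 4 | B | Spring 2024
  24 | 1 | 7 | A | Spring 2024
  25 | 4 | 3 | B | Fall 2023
SELECT year, COUNT(*) AS n FROM students GROUP BY year

Execution result:
year | n
1 | 3
2 | 1
3 | 3
4 | 3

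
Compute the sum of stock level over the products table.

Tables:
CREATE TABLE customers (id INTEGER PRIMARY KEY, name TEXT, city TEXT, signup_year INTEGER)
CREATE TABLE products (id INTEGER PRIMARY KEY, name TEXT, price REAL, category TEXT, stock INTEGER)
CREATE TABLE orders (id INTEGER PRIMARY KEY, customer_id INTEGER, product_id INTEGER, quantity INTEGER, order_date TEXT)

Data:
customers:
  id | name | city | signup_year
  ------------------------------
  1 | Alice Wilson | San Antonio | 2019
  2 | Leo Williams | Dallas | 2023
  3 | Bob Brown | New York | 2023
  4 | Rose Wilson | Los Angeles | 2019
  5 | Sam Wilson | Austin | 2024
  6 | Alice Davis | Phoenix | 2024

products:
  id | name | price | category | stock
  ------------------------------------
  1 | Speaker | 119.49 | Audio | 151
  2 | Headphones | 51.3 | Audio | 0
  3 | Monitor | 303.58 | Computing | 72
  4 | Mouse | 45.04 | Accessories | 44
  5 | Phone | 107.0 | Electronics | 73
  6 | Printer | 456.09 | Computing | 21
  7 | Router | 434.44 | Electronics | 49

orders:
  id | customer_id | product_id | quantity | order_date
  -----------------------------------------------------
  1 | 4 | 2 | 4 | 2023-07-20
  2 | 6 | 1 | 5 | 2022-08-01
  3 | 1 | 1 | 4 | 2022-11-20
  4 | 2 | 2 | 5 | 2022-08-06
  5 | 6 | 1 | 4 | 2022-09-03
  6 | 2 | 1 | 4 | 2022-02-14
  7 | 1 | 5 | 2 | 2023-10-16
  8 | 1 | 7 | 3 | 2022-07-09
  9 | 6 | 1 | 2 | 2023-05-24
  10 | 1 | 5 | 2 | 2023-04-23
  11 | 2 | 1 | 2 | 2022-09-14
SELECT SUM(stock) FROM products

Execution result:
410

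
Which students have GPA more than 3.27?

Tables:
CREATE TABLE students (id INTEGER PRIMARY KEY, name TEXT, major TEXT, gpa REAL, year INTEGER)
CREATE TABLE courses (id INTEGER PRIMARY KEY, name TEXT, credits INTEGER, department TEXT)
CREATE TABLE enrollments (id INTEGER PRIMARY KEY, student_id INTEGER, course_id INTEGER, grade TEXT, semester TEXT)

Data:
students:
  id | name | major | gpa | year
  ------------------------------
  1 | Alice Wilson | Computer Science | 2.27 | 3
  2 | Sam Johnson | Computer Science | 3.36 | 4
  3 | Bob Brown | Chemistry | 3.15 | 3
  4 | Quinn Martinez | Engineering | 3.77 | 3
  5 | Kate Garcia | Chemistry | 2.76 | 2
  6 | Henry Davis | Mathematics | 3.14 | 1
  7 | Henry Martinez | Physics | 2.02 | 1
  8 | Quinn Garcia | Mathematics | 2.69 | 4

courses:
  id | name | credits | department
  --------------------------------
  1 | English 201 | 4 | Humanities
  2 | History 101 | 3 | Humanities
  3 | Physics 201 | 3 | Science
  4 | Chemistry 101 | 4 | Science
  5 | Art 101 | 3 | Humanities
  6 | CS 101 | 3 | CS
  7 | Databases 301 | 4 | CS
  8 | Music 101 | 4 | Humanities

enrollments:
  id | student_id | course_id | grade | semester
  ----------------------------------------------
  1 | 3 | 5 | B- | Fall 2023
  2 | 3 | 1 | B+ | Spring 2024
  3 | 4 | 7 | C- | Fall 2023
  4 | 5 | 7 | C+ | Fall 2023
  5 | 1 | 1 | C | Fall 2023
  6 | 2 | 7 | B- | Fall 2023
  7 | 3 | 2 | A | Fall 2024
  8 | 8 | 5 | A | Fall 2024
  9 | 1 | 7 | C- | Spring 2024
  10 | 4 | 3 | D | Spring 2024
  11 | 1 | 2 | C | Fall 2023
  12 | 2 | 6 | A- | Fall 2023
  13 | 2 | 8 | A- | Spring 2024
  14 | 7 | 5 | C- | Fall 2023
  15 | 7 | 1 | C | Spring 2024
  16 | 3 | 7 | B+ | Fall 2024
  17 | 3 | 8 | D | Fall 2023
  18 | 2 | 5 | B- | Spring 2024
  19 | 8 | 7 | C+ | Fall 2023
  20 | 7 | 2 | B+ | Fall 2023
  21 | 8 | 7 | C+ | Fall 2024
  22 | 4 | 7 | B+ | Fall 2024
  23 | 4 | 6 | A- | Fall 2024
SELECT name, gpa FROM students WHERE gpa > 3.27

Execution result:
name | gpa
Sam Johnson | 3.36
Quinn Martinez | 3.77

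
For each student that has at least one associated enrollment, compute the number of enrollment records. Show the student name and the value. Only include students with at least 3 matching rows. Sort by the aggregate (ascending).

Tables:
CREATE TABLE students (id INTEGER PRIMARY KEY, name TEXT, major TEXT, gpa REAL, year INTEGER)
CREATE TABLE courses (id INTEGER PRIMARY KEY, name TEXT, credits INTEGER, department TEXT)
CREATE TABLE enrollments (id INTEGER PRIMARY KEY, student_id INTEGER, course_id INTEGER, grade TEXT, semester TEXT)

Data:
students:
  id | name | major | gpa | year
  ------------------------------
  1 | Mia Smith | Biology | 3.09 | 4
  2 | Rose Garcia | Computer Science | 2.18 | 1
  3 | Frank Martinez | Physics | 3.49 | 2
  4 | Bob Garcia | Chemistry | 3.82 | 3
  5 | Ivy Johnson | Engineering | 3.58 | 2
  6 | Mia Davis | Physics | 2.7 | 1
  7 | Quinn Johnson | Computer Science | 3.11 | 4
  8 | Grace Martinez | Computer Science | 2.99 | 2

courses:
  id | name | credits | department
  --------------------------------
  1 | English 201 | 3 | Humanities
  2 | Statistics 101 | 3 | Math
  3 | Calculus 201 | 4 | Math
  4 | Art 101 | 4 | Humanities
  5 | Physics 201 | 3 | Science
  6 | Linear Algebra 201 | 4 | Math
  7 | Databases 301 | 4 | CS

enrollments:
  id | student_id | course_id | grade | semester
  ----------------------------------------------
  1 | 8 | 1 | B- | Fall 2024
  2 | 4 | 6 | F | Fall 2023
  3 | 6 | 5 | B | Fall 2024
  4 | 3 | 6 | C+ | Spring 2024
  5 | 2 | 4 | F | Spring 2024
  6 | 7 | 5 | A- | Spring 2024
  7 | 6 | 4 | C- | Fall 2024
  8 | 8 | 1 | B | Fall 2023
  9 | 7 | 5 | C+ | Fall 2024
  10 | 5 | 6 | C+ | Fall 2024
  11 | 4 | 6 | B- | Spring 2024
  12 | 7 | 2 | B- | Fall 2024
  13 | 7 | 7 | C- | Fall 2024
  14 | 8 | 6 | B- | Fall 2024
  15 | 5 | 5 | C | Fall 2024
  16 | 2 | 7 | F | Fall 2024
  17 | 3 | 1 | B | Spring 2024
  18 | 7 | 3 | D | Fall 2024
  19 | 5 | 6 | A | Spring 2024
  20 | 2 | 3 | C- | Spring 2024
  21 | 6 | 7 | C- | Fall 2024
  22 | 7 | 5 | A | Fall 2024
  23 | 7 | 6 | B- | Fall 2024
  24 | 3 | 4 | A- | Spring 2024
SELECT p.name, COUNT(*) AS n FROM enrollments c JOIN students p ON c.student_id = p.id GROUP BY p.id, p.name HAVING COUNT(*) >= 3 ORDER BY n ASC

Execution result:
name | n
Rose Garcia | 3
Frank Martinez | 3
Ivy Johnson | 3
Mia Davis | 3
Grace Martinez | 3
Quinn Johnson | 7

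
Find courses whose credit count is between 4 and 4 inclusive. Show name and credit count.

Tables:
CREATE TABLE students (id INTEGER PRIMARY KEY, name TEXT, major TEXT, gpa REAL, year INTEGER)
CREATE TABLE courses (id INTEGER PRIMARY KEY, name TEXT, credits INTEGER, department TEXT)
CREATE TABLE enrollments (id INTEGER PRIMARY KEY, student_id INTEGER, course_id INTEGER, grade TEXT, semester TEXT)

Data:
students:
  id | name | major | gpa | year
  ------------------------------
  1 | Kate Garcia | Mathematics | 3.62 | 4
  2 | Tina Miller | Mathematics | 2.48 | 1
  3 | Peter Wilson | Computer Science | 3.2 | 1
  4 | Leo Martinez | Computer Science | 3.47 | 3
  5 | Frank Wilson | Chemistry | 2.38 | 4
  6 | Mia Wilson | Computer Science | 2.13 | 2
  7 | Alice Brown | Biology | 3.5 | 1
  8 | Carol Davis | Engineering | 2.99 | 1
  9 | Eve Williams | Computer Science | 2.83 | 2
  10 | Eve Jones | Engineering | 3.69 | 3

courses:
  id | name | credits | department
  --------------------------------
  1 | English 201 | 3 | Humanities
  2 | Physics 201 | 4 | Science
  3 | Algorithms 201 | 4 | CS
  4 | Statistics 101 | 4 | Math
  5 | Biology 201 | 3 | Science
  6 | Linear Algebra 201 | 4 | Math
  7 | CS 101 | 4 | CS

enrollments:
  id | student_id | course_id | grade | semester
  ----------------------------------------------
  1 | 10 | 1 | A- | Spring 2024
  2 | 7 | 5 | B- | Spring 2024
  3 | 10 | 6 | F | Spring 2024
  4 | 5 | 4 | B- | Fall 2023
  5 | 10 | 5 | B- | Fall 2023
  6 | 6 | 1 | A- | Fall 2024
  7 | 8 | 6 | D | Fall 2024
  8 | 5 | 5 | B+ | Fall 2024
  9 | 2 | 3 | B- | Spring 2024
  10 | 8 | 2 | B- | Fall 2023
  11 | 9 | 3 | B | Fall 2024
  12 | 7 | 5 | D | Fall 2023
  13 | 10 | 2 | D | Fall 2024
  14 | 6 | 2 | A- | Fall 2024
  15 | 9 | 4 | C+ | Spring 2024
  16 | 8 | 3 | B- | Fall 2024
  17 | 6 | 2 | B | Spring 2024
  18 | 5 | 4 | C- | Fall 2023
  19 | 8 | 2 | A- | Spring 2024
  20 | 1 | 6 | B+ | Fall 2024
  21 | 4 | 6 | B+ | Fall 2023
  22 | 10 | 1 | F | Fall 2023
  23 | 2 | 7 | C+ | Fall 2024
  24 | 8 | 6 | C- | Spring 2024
SELECT name, credits FROM courses WHERE credits BETWEEN 4 AND 4

Execution result:
name | credits
Physics 201 | 4
Algorithms 201 | 4
Statistics 101 | 4
Linear Algebra 201 | 4
CS 101 | 4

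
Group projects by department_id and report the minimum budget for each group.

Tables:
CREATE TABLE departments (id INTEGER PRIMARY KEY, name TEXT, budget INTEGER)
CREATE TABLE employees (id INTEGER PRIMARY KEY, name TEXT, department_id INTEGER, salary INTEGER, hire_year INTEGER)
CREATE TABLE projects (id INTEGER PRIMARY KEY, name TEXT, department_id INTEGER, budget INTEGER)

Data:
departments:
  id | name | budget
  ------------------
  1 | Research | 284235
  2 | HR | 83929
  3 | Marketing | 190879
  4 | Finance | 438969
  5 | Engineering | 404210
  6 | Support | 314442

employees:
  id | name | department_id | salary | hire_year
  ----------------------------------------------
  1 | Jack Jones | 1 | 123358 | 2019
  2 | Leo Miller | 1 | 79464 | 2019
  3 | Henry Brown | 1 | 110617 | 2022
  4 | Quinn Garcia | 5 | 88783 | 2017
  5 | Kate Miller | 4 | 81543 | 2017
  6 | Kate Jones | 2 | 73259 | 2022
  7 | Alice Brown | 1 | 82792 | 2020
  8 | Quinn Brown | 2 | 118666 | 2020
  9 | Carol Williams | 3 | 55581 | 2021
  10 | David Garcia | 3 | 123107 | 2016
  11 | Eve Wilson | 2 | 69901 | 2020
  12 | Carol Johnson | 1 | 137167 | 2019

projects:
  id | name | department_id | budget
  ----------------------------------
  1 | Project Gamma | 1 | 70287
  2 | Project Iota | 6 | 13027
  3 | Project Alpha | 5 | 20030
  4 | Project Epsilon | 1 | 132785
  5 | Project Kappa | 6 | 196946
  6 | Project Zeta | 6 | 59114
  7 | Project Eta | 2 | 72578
SELECT department_id, MIN(budget) AS min_budget FROM projects GROUP BY department_id

Execution result:
department_id | min_budget
1 | 70287
2 | 72578
5 | 20030
6 | 13027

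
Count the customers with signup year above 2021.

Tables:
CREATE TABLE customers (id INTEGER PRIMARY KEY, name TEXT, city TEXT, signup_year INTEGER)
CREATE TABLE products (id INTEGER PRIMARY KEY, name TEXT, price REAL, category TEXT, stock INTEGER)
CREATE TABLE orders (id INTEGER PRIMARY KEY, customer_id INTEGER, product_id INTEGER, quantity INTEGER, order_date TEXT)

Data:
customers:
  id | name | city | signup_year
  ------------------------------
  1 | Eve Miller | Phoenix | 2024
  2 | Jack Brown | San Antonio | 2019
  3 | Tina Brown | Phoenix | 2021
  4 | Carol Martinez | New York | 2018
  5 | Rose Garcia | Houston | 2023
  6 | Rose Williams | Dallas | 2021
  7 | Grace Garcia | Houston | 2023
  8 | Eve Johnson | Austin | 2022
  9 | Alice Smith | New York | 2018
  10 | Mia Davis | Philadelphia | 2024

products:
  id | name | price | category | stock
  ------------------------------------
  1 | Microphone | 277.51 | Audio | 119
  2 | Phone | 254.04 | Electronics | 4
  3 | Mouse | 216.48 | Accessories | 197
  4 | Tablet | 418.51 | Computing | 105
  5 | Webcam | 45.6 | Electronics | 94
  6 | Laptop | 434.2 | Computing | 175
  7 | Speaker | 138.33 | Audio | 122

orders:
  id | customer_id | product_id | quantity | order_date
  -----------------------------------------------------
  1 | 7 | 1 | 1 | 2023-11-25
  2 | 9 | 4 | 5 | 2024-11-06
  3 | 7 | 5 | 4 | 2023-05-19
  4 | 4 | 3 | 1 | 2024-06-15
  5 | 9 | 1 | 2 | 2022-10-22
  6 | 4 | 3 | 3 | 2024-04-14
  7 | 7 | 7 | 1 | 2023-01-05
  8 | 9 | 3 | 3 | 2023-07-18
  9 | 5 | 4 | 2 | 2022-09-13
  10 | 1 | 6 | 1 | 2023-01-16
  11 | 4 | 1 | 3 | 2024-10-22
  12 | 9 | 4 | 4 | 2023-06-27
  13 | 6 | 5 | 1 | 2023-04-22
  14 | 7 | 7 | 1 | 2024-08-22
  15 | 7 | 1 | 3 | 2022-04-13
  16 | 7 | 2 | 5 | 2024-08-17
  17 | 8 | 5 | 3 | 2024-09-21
SELECT COUNT(*) FROM customers WHERE signup_year > 2021

Execution result:
5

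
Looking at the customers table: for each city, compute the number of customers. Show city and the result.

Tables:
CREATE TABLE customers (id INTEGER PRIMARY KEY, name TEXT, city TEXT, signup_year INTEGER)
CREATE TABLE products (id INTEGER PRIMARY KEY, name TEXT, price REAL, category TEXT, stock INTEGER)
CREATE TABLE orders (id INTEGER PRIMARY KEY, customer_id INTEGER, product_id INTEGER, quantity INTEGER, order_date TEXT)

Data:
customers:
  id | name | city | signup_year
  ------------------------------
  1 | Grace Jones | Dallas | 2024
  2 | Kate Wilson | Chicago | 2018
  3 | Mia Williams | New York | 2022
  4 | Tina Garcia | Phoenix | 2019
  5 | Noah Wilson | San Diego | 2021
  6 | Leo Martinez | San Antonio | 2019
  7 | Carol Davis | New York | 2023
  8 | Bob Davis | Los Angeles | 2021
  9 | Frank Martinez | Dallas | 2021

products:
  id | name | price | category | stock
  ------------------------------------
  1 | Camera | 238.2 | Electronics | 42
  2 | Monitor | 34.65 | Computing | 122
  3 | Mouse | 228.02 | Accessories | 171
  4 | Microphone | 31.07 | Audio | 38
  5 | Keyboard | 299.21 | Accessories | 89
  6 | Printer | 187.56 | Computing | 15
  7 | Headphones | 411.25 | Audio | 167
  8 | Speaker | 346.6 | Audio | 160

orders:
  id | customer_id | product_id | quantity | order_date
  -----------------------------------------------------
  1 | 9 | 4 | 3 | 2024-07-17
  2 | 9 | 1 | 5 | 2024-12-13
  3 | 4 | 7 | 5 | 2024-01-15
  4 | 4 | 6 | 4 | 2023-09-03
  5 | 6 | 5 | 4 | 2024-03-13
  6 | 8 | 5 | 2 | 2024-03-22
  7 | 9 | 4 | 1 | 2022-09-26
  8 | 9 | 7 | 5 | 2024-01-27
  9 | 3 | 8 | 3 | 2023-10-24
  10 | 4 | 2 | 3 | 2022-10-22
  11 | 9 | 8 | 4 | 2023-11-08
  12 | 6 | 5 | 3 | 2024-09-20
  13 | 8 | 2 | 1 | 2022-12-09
SELECT city, COUNT(*) AS n FROM customers GROUP BY city

Execution result:
city | n
Chicago | 1
Dallas | 2
Los Angeles | 1
New York | 2
Phoenix | 1
San Antonio | 1
San Diego | 1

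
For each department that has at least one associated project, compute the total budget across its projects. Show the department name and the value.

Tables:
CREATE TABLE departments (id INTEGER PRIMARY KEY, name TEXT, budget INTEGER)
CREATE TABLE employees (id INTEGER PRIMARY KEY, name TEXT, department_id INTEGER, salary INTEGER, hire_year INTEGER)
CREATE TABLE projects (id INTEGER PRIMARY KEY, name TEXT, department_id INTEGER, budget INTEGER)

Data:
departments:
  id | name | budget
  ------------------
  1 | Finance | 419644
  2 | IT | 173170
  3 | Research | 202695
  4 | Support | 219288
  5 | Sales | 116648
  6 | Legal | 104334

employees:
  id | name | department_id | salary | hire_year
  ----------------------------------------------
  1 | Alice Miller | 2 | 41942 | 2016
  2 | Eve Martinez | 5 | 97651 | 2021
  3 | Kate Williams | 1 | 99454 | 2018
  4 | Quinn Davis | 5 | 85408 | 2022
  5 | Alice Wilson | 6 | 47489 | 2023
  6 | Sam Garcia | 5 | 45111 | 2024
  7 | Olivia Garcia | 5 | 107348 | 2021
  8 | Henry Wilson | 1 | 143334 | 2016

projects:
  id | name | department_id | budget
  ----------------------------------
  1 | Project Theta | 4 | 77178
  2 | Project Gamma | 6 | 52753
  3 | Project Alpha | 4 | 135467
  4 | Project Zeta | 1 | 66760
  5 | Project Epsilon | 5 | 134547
SELECT p.name, SUM(c.budget) AS sum_budget FROM projects c JOIN departments p ON c.department_id = p.id GROUP BY p.id, p.name

Execution result:
name | sum_budget
Finance | 66760
Support | 212645
Sales | 134547
Legal | 52753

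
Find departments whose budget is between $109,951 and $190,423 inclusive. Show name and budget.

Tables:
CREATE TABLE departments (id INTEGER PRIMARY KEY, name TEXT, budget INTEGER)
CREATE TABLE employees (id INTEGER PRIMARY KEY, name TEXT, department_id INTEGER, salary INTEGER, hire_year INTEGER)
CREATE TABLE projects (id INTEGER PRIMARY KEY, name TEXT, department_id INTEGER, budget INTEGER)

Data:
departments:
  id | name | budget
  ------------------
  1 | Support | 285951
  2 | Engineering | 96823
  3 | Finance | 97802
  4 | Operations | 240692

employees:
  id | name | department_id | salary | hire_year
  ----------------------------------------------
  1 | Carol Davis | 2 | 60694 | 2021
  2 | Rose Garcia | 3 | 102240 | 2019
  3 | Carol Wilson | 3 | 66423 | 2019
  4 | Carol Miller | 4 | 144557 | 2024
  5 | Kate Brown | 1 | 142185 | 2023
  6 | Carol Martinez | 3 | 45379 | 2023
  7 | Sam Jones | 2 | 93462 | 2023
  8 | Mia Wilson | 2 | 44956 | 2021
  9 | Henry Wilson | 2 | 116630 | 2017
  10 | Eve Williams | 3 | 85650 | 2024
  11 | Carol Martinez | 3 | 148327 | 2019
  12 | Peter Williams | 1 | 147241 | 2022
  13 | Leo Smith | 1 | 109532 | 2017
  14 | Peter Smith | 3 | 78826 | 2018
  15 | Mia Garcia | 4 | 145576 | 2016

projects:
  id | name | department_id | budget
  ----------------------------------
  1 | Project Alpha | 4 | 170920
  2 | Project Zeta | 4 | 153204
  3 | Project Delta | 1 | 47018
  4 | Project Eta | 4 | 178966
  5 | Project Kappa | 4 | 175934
SELECT name, budget FROM departments WHERE budget BETWEEN 109951 AND 190423

Execution result:
(no rows)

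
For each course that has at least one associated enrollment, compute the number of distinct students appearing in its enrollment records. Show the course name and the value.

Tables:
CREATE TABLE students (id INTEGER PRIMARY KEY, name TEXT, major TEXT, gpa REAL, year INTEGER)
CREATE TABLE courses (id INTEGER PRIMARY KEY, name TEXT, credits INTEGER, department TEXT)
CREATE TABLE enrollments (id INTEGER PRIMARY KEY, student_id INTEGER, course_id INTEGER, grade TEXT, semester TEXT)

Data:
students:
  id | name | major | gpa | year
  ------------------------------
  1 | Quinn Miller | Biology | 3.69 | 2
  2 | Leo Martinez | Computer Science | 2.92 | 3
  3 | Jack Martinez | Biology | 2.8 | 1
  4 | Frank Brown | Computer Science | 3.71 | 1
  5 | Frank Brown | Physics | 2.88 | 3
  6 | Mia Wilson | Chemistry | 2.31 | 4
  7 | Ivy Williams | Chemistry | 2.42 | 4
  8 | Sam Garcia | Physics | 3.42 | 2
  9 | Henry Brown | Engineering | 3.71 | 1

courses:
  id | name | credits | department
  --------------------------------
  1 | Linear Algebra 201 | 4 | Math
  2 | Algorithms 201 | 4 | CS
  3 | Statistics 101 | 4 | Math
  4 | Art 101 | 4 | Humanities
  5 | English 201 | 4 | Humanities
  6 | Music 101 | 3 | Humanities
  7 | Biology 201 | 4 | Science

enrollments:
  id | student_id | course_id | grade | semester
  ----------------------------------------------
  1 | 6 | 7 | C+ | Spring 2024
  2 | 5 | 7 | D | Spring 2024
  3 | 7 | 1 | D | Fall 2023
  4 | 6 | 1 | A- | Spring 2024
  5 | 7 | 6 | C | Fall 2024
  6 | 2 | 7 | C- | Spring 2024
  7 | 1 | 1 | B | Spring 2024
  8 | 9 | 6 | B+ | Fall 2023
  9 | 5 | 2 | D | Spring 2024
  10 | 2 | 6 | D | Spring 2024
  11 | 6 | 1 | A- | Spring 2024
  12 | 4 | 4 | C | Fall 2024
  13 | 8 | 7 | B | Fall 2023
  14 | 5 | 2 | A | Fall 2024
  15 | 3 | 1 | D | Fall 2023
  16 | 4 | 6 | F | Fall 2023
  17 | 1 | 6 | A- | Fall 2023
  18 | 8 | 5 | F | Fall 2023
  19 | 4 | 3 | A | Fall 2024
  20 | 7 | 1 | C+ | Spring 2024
SELECT p.name, COUNT(DISTINCT c.student_id) AS distinct_student_count FROM enrollments c JOIN courses p ON c.course_id = p.id GROUP BY p.id, p.name

Execution result:
name | distinct_student_count
Linear Algebra 201 | 4
Algorithms 201 | 1
Statistics 101 | 1
Art 101 | 1
English 201 | 1
Music 101 | 5
Biology 201 | 4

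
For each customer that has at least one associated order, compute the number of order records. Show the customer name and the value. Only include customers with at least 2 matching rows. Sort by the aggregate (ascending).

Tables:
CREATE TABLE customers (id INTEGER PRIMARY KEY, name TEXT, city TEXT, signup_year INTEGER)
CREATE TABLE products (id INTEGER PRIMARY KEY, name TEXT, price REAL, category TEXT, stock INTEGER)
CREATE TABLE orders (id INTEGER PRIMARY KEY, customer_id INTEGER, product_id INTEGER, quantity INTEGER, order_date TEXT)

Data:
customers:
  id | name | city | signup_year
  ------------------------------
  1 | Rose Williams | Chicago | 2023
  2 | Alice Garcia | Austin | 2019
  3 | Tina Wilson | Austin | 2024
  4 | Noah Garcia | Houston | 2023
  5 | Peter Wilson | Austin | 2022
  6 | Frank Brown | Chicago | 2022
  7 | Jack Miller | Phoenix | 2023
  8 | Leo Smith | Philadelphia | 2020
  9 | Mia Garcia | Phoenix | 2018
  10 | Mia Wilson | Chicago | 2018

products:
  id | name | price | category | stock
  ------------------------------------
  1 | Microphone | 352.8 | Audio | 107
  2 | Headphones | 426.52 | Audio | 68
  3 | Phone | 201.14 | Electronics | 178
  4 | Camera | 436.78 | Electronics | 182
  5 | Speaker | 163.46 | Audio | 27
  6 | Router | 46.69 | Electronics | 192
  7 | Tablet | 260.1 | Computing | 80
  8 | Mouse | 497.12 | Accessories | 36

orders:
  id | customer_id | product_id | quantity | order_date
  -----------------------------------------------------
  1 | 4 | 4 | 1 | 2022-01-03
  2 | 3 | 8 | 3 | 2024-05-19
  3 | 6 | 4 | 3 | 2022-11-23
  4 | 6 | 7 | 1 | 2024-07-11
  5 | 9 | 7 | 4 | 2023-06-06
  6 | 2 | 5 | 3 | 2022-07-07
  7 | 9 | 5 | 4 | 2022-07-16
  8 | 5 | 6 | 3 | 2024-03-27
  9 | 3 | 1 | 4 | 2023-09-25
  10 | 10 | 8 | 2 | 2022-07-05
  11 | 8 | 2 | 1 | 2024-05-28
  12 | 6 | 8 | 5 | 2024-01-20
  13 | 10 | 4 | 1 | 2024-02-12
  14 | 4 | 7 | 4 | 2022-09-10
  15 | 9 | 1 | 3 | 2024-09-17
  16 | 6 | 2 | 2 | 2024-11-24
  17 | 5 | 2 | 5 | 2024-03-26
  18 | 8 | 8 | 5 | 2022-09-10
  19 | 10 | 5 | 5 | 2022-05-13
SELECT p.name, COUNT(*) AS n FROM orders c JOIN customers p ON c.customer_id = p.id GROUP BY p.id, p.name HAVING COUNT(*) >= 2 ORDER BY n ASC

Execution result:
name | n
Tina Wilson | 2
Noah Garcia | 2
Peter Wilson | 2
Leo Smith | 2
Mia Garcia | 3
Mia Wilson | 3
Frank Brown | 4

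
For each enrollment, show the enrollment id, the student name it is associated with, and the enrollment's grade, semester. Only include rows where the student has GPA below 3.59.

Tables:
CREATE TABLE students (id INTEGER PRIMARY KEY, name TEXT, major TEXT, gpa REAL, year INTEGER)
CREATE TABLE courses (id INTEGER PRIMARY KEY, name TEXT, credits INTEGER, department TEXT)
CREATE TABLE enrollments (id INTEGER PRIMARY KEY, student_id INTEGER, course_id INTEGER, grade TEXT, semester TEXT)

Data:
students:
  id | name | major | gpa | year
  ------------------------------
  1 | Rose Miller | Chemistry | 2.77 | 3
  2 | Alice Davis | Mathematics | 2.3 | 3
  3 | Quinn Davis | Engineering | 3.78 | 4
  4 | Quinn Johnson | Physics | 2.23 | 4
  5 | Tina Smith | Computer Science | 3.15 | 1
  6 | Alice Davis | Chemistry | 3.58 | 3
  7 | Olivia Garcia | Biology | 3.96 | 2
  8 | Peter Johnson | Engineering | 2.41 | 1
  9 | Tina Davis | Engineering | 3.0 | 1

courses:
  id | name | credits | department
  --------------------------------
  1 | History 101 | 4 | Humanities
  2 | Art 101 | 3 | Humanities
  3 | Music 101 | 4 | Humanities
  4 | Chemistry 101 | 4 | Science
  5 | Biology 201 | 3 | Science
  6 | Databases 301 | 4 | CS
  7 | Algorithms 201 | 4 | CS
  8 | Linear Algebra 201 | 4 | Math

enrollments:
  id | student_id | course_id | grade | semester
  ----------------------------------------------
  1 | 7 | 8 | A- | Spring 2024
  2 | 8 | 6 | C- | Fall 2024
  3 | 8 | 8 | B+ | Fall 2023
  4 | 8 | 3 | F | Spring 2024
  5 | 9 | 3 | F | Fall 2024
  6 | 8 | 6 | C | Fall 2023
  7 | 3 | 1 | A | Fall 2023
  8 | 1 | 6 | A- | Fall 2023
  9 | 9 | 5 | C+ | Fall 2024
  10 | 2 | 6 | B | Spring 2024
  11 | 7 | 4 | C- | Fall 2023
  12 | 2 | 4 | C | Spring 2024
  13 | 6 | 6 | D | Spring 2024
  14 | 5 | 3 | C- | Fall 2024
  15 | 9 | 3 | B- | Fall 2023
SELECT c.id, p.name AS student, c.grade, c.semester FROM enrollments c JOIN students p ON c.student_id = p.id WHERE p.gpa < 3.59

Execution result:
id | student | grade | semester
2 | Peter Johnson | C- | Fall 2024
3 | Peter Johnson | B+ | Fall 2023
4 | Peter Johnson | F | Spring 2024
5 | Tina Davis | F | Fall 2024
6 | Peter Johnson | C | Fall 2023
8 | Rose Miller | A- | Fall 2023
9 | Tina Davis | C+ | Fall 2024
10 | Alice Davis | B | Spring 2024
12 | Alice Davis | C | Spring 2024
13 | Alice Davis | D | Spring 2024
14 | Tina Smith | C- | Fall 2024
15 | Tina Davis | B- | Fall 2023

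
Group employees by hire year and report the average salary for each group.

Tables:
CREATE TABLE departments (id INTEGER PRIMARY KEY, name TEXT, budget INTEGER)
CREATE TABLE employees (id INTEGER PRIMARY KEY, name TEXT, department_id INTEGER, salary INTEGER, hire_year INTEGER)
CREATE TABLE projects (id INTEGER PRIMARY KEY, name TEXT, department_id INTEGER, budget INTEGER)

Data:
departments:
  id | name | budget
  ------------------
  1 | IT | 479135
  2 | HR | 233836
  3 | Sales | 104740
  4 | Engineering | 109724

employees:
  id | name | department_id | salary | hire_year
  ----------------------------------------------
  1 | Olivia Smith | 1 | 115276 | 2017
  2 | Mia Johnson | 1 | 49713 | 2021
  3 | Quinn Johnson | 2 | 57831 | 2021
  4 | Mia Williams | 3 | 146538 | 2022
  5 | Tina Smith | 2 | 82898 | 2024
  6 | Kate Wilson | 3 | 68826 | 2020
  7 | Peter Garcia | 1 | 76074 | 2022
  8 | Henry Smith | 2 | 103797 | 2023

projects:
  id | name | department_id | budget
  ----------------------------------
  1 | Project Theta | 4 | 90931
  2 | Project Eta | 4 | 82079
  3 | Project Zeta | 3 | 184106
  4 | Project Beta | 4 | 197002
SELECT hire_year, AVG(salary) AS avg_salary FROM employees GROUP BY hire_year

Execution result:
hire_year | avg_salary
2017 | 115276.00
2020 | 68826.00
2021 | 53772.00
2022 | 111306.00
2023 | 103797.00
2024 | 82898.00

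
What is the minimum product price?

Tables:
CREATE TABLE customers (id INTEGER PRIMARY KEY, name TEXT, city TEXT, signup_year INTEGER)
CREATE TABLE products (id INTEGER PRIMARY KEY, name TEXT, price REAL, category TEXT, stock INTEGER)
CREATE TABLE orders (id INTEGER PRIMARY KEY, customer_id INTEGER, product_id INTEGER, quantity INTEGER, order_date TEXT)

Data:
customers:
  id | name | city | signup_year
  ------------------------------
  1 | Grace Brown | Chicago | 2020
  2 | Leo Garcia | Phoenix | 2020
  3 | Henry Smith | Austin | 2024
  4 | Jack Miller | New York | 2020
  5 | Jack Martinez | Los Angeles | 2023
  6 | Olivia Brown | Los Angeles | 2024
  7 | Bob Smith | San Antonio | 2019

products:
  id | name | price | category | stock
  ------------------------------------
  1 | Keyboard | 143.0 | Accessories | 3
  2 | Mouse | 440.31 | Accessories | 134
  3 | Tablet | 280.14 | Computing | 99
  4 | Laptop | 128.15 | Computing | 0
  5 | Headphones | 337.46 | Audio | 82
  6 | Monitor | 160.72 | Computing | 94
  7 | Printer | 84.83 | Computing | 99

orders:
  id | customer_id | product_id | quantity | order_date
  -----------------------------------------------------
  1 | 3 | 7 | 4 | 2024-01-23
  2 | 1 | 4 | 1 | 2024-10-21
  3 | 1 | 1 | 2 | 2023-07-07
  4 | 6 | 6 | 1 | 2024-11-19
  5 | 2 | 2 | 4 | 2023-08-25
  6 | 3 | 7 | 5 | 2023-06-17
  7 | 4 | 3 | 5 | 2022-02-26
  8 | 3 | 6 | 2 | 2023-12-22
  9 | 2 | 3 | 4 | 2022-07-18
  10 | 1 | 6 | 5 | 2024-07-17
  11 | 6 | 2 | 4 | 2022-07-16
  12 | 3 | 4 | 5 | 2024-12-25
SELECT MIN(price) FROM products

Execution result:
84.83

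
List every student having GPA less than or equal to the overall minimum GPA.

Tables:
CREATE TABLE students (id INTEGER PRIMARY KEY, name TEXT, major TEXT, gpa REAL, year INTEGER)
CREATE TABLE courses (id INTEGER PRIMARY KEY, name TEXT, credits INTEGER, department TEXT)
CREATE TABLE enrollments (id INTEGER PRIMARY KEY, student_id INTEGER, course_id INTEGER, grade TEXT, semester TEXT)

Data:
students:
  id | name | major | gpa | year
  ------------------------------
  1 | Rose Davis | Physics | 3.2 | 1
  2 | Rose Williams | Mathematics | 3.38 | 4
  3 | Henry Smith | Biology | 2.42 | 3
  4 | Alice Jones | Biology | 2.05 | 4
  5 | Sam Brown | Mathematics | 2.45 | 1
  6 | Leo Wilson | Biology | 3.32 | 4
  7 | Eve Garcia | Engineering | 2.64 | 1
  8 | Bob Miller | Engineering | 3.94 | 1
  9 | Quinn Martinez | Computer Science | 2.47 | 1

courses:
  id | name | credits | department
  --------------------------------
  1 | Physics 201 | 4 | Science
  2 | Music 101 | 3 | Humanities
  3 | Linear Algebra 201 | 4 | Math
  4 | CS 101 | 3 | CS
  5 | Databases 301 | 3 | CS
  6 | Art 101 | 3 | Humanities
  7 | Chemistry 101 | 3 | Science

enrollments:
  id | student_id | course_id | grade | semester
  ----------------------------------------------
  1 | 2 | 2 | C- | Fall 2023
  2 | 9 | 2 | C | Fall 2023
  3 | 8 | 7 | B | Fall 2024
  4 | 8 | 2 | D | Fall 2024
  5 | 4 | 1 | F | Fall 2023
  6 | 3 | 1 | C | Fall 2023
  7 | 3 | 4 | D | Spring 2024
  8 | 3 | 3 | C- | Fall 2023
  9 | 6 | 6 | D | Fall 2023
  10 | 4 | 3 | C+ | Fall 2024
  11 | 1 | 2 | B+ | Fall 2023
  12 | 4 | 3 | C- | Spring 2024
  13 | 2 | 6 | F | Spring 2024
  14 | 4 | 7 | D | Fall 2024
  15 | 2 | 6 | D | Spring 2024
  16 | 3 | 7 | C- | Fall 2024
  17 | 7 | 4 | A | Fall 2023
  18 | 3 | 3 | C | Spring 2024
SELECT name, gpa FROM students WHERE gpa <= (SELECT MIN(gpa) FROM students)

Execution result:
name | gpa
Alice Jones | 2.05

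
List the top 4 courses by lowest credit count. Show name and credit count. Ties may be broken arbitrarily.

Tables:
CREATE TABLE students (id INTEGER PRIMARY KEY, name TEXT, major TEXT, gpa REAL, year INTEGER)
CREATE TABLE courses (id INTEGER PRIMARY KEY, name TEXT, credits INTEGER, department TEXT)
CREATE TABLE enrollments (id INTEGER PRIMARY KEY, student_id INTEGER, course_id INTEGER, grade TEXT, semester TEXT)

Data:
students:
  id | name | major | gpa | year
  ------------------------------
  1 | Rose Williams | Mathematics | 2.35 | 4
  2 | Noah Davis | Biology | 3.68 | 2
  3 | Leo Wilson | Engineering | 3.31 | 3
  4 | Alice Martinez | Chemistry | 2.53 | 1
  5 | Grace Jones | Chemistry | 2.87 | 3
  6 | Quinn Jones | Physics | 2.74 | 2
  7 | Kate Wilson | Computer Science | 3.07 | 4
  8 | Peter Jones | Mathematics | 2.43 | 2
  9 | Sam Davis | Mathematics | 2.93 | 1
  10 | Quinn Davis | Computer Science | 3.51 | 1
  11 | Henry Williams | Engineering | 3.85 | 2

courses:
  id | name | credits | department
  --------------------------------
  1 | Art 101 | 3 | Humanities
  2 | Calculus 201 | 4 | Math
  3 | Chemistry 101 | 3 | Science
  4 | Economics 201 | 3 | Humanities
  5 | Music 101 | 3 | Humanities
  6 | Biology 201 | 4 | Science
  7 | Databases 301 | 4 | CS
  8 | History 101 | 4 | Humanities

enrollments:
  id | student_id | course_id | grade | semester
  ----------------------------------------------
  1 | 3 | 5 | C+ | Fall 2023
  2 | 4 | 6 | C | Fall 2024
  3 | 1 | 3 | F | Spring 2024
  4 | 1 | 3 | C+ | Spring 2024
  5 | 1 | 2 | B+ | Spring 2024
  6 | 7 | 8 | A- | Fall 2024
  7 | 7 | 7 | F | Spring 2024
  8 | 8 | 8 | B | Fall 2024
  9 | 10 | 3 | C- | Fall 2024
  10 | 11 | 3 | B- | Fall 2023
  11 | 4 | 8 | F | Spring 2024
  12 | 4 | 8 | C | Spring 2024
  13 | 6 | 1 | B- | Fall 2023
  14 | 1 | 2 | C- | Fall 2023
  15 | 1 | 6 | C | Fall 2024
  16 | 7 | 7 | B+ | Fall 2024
SELECT name, credits FROM courses ORDER BY credits ASC LIMIT 4

Execution result:
name | credits
Art 101 | 3
Chemistry 101 | 3
Economics 201 | 3
Music 101 | 3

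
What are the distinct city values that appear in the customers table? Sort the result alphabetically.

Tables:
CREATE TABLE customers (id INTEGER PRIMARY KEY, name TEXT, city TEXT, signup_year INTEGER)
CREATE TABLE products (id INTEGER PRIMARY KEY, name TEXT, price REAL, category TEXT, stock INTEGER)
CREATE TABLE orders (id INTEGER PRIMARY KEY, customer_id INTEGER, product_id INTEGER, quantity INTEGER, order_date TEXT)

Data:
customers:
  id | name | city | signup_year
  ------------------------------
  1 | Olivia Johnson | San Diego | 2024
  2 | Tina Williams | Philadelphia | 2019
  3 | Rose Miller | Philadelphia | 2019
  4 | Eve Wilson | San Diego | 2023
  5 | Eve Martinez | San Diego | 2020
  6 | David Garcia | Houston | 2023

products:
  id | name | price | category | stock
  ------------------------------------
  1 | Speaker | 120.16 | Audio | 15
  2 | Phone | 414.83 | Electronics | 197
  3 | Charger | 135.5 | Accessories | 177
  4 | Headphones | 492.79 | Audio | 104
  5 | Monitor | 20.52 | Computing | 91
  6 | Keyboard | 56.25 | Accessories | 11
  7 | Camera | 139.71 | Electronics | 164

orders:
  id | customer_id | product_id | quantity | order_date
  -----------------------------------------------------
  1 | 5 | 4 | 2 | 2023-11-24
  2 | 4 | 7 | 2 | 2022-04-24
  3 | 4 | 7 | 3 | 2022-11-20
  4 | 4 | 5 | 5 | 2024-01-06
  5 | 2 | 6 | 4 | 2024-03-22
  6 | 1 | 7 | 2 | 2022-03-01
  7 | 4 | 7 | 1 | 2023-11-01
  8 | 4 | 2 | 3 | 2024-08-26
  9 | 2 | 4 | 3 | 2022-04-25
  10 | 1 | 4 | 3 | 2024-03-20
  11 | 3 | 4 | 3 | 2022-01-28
SELECT DISTINCT city FROM customers ORDER BY city

Execution result:
city
Houston
Philadelphia
San Diego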